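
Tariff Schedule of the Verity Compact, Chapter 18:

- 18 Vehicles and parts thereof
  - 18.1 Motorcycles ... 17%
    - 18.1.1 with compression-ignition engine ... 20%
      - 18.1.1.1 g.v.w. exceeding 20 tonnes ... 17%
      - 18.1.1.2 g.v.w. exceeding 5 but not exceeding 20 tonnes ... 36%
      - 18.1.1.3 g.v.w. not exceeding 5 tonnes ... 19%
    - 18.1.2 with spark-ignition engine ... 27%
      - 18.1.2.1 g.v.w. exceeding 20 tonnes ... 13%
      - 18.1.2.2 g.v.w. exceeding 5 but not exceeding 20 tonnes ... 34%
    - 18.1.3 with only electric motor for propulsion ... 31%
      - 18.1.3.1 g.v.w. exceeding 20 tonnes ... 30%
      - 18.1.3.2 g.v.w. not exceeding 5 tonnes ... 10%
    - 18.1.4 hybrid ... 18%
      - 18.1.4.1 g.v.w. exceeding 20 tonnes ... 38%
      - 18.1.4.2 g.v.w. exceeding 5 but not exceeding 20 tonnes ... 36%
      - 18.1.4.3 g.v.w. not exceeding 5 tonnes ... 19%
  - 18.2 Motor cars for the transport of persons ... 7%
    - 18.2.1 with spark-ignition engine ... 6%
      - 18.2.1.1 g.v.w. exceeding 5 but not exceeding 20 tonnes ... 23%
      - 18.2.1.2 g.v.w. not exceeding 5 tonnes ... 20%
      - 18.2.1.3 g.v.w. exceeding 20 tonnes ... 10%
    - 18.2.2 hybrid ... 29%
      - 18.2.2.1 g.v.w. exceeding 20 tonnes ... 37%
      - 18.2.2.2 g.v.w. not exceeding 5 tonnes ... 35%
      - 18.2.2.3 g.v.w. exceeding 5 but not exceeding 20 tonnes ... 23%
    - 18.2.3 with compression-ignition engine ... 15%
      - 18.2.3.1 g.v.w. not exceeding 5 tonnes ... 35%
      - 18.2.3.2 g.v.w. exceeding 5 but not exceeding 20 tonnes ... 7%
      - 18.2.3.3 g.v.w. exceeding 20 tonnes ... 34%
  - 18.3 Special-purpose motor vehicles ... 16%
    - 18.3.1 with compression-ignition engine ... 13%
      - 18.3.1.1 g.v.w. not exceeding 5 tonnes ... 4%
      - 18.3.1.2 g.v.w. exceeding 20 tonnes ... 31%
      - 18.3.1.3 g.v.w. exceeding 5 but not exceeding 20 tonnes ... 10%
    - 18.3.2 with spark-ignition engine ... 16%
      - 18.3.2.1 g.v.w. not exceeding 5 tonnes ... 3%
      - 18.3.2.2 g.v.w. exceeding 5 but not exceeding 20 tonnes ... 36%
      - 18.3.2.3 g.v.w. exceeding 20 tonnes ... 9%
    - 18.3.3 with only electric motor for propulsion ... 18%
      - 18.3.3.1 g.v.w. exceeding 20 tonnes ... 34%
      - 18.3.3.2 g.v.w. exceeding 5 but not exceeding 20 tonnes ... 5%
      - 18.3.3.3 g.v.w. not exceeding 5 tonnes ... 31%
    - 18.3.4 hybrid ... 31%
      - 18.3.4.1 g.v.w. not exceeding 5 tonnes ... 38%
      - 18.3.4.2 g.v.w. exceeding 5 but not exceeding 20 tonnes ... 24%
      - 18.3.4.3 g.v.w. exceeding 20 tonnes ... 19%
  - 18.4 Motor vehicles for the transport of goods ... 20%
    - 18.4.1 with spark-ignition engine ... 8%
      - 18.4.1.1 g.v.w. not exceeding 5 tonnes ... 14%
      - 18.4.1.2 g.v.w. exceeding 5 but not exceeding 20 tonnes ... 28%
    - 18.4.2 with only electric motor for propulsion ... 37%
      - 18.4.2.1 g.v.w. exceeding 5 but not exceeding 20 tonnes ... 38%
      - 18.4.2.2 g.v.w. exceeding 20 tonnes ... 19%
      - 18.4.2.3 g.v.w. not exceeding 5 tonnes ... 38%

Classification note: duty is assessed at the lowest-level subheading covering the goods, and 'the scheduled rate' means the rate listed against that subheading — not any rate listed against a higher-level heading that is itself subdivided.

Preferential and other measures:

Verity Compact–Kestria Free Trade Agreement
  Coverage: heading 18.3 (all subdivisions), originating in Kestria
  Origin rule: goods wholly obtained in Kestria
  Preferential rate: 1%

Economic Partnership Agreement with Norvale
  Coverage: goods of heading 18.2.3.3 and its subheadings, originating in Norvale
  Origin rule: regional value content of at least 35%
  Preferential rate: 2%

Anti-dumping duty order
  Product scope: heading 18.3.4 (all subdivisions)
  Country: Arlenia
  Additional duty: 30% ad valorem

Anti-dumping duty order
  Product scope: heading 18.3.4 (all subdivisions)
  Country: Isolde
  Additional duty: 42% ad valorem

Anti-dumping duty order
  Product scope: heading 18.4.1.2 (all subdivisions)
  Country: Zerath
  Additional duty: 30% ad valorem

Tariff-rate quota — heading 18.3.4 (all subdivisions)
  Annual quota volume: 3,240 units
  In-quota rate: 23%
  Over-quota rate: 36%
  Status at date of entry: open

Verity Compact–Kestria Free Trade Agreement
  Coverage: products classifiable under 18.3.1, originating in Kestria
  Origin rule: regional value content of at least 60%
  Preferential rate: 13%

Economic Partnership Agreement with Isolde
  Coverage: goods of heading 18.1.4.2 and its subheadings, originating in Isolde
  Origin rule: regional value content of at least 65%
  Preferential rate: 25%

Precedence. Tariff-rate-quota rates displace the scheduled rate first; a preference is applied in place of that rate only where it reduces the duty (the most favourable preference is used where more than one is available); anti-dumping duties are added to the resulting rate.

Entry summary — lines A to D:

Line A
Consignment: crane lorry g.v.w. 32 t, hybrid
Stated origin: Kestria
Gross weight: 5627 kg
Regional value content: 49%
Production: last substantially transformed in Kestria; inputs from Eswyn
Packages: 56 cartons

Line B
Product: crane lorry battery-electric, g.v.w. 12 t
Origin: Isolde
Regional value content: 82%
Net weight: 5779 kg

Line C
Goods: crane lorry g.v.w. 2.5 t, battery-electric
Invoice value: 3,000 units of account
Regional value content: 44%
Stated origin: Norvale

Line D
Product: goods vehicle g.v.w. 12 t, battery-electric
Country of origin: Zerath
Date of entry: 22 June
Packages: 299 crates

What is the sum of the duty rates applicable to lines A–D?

Line A: crane lorry → 18.3; hybrid → 18.3.4; g.v.w. 32 t → 18.3.4.3. Scheduled 19%. quota on 18.3.4 open → in-quota 23%; Kestria agreement on 18.3: not wholly obtained; Kestria agreement on 18.3.1: 18.3.4.3 not covered. → 23%.
Line B: crane lorry → 18.3; battery-electric → 18.3.3; g.v.w. 12 t → 18.3.3.2. Scheduled 5%. Isolde agreement on 18.1.4.2: 18.3.3.2 not covered. → 5%.
Line C: crane lorry → 18.3; battery-electric → 18.3.3; g.v.w. 2.5 t → 18.3.3.3. Scheduled 31%. Norvale agreement on 18.2.3.3: 18.3.3.3 not covered. → 31%.
Line D: goods vehicle → 18.4; battery-electric → 18.4.2; g.v.w. 12 t → 18.4.2.1. Scheduled 38%. No special measure applies. → 38%.
Sum: 23% + 5% + 31% + 38% = 97%.

97%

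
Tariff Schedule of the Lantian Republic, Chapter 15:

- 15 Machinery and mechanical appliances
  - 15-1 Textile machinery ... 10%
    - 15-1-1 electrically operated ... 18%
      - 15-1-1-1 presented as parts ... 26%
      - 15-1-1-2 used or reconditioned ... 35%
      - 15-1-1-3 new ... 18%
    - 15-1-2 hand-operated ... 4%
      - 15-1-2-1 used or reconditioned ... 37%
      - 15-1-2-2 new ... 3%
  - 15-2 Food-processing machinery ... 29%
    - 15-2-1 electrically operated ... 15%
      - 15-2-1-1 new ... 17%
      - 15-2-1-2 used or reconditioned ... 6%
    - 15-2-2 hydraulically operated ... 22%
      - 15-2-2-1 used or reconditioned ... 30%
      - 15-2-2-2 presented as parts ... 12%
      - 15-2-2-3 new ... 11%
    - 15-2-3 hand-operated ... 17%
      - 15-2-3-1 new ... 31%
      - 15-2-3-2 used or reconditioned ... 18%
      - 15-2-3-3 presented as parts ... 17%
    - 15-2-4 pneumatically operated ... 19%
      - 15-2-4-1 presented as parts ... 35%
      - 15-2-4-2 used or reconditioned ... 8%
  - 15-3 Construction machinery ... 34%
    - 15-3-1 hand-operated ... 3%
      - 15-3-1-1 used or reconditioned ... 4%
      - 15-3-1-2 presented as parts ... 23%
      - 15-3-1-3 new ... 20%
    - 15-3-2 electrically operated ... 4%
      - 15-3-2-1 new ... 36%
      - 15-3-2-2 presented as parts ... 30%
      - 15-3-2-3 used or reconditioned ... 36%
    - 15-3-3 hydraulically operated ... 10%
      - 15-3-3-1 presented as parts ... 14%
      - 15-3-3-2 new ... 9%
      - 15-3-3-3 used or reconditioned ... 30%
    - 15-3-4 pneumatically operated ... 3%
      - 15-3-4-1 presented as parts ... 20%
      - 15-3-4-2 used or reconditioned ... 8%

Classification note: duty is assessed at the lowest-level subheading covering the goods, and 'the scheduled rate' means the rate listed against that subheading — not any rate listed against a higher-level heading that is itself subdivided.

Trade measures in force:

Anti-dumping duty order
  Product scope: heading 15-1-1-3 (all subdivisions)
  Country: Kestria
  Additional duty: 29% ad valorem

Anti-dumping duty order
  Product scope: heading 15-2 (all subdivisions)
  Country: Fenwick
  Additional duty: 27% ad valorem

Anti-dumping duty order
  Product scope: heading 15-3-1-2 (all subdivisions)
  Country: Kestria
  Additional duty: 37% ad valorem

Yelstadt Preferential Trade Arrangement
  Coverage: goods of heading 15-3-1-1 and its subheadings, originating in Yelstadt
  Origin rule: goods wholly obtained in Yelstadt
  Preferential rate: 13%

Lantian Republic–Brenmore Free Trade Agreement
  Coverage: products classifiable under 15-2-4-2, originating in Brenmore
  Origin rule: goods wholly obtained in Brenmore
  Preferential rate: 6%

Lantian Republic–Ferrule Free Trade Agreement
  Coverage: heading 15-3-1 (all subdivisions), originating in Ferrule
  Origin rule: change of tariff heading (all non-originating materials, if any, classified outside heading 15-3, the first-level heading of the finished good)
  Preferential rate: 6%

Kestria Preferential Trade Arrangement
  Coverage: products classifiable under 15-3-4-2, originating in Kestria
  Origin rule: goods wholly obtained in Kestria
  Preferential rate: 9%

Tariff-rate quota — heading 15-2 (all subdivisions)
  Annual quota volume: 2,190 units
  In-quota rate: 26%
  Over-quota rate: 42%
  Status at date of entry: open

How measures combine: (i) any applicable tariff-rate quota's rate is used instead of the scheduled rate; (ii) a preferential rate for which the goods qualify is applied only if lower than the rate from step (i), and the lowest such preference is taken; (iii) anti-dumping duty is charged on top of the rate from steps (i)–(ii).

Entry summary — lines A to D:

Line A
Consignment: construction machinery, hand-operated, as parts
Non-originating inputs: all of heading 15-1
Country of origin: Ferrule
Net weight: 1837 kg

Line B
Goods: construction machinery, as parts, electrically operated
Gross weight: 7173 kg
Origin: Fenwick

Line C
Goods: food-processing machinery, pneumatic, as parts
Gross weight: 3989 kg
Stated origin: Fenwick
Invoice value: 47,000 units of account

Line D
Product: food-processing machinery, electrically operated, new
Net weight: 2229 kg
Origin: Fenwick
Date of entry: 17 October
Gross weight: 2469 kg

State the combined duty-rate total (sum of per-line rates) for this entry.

142%

Line A: construction → 15-3; hand-operated → 15-3-1; as parts → 15-3-1-2. Scheduled 23%. Ferrule agreement on 15-3-1: CTH met → 6% available; preferential 6%. → 6%.
Line B: construction → 15-3; electrically operated → 15-3-2; as parts → 15-3-2-2. Scheduled 30%. No special measure applies. → 30%.
Line C: food-processing → 15-2; pneumatic → 15-2-4; as parts → 15-2-4-1. Scheduled 35%. quota on 15-2 open → in-quota 26%; anti-dumping (Fenwick, 15-2): +27%; total 26% + 27% = 53%. → 53%.
Line D: food-processing → 15-2; electrically operated → 15-2-1; new → 15-2-1-1. Scheduled 17%. quota on 15-2 open → in-quota 26%; anti-dumping (Fenwick, 15-2): +27%; total 26% + 27% = 53%. → 53%.
Sum: 6% + 30% + 53% + 53% = 142%.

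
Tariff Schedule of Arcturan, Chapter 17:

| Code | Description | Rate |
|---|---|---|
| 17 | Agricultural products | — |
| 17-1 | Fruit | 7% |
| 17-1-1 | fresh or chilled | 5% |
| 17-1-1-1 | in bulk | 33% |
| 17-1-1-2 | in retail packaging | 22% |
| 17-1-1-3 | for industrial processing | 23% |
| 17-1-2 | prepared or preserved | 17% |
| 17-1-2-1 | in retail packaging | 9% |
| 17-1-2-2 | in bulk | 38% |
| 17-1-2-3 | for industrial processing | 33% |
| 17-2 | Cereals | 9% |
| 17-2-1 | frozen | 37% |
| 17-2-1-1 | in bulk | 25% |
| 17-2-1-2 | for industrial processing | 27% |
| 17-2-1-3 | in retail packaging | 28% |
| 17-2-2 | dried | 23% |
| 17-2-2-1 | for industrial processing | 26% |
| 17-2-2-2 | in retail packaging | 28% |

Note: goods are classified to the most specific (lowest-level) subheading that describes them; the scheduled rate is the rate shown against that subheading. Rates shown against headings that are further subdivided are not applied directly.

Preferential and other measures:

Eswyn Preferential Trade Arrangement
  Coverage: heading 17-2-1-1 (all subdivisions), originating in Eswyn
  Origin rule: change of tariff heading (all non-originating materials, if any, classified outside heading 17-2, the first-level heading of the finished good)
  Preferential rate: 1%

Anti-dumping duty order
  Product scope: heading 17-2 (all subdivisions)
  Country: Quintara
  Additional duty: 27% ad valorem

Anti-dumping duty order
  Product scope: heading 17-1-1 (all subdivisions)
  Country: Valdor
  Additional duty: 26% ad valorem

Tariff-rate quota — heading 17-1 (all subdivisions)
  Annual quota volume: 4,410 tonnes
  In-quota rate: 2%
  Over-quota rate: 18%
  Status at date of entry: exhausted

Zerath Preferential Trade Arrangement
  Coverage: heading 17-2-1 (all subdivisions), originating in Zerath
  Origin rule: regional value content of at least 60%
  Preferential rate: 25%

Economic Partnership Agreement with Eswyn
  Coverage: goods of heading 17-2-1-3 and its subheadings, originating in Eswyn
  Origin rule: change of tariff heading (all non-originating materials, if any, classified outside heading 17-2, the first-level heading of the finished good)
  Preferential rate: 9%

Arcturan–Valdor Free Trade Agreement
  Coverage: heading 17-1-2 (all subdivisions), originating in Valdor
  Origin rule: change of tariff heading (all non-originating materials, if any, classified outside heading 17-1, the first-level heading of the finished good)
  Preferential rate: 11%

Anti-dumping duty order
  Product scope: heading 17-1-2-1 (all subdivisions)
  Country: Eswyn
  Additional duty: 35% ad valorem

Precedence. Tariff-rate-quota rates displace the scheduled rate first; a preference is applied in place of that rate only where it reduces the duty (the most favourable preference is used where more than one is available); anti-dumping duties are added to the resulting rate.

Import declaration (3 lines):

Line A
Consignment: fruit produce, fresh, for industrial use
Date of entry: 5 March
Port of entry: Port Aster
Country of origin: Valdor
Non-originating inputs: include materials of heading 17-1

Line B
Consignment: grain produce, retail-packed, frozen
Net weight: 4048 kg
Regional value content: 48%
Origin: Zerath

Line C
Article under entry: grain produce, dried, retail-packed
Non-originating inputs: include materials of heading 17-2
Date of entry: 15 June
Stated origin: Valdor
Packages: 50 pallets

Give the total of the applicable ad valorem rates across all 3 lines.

100%

Line A: fruit → 17-1; fresh → 17-1-1; for industrial use → 17-1-1-3. Scheduled 23%. quota on 17-1 exhausted → over-quota 18%; Valdor agreement on 17-1-2: 17-1-1-3 not covered; anti-dumping (Valdor, 17-1-1): +26%; total 18% + 26% = 44%. → 44%.
Line B: grain → 17-2; frozen → 17-2-1; retail-packed → 17-2-1-3. Scheduled 28%. Zerath agreement on 17-2-1: RVC < 60%. → 28%.
Line C: grain → 17-2; dried → 17-2-2; retail-packed → 17-2-2-2. Scheduled 28%. Valdor agreement on 17-1-2: 17-2-2-2 not covered. → 28%.
Sum: 44% + 28% + 28% = 100%.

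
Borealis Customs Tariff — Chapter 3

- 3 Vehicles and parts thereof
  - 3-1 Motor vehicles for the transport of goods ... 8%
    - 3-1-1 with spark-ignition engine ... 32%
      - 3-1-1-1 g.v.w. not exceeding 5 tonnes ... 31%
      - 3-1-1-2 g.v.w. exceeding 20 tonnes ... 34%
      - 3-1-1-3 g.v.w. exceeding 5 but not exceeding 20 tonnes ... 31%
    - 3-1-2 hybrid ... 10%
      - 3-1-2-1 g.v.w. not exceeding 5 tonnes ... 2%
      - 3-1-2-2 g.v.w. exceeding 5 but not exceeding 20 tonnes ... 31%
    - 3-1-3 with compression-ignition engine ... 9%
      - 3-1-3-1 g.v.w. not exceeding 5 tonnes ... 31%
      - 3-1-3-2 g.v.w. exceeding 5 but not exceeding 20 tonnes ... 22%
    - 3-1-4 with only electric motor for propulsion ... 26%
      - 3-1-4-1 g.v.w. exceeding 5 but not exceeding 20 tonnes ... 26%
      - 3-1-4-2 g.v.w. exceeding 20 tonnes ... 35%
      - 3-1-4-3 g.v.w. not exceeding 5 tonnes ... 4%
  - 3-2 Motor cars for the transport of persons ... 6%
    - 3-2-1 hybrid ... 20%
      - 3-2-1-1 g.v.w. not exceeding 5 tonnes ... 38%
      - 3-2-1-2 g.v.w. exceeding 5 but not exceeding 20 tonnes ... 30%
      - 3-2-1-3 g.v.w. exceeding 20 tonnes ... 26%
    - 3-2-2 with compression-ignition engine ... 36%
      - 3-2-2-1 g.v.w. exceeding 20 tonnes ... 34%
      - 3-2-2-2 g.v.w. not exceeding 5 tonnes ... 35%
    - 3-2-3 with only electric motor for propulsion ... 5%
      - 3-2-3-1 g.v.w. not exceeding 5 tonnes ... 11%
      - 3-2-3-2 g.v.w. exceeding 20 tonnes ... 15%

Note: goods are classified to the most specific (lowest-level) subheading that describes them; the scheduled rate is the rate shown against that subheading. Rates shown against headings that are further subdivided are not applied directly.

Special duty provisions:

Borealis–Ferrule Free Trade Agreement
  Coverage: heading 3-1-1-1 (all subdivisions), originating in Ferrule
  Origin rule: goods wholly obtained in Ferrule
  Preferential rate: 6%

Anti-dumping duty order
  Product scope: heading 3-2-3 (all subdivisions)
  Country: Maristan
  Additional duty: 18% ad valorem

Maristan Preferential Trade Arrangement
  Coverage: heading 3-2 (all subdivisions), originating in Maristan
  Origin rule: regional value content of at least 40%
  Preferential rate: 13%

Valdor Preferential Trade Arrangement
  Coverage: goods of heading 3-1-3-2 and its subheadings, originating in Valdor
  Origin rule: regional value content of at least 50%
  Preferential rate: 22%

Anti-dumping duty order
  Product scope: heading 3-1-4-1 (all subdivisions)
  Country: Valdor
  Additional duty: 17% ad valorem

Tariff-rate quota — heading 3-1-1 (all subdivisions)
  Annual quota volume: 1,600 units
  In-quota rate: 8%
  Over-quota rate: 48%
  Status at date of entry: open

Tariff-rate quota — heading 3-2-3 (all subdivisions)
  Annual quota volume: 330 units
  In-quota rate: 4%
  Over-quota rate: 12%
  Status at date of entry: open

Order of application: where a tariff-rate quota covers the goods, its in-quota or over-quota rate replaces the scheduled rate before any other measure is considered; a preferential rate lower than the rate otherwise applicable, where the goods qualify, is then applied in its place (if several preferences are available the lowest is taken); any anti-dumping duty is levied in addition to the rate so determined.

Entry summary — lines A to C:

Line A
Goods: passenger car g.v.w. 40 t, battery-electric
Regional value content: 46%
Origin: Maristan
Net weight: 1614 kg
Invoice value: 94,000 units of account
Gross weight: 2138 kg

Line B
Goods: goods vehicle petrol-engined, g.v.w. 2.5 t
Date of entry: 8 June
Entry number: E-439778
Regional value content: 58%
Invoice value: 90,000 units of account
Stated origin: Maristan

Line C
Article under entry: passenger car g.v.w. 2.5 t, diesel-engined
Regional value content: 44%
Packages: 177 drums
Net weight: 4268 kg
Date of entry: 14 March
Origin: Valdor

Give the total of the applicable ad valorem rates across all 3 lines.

65%

Line A: passenger car → 3-2; battery-electric → 3-2-3; g.v.w. 40 t → 3-2-3-2. Scheduled 15%. quota on 3-2-3 open → in-quota 4%; Maristan agreement on 3-2: RVC ≥ 40% → 13% available; preference 13% not lower than 4% → no reduction; anti-dumping (Maristan, 3-2-3): +18%; total 4% + 18% = 22%. → 22%.
Line B: goods vehicle → 3-1; petrol-engined → 3-1-1; g.v.w. 2.5 t → 3-1-1-1. Scheduled 31%. quota on 3-1-1 open → in-quota 8%; Maristan agreement on 3-2: 3-1-1-1 not covered. → 8%.
Line C: passenger car → 3-2; diesel-engined → 3-2-2; g.v.w. 2.5 t → 3-2-2-2. Scheduled 35%. Valdor agreement on 3-1-3-2: 3-2-2-2 not covered. → 35%.
Sum: 22% + 8% + 35% = 65%.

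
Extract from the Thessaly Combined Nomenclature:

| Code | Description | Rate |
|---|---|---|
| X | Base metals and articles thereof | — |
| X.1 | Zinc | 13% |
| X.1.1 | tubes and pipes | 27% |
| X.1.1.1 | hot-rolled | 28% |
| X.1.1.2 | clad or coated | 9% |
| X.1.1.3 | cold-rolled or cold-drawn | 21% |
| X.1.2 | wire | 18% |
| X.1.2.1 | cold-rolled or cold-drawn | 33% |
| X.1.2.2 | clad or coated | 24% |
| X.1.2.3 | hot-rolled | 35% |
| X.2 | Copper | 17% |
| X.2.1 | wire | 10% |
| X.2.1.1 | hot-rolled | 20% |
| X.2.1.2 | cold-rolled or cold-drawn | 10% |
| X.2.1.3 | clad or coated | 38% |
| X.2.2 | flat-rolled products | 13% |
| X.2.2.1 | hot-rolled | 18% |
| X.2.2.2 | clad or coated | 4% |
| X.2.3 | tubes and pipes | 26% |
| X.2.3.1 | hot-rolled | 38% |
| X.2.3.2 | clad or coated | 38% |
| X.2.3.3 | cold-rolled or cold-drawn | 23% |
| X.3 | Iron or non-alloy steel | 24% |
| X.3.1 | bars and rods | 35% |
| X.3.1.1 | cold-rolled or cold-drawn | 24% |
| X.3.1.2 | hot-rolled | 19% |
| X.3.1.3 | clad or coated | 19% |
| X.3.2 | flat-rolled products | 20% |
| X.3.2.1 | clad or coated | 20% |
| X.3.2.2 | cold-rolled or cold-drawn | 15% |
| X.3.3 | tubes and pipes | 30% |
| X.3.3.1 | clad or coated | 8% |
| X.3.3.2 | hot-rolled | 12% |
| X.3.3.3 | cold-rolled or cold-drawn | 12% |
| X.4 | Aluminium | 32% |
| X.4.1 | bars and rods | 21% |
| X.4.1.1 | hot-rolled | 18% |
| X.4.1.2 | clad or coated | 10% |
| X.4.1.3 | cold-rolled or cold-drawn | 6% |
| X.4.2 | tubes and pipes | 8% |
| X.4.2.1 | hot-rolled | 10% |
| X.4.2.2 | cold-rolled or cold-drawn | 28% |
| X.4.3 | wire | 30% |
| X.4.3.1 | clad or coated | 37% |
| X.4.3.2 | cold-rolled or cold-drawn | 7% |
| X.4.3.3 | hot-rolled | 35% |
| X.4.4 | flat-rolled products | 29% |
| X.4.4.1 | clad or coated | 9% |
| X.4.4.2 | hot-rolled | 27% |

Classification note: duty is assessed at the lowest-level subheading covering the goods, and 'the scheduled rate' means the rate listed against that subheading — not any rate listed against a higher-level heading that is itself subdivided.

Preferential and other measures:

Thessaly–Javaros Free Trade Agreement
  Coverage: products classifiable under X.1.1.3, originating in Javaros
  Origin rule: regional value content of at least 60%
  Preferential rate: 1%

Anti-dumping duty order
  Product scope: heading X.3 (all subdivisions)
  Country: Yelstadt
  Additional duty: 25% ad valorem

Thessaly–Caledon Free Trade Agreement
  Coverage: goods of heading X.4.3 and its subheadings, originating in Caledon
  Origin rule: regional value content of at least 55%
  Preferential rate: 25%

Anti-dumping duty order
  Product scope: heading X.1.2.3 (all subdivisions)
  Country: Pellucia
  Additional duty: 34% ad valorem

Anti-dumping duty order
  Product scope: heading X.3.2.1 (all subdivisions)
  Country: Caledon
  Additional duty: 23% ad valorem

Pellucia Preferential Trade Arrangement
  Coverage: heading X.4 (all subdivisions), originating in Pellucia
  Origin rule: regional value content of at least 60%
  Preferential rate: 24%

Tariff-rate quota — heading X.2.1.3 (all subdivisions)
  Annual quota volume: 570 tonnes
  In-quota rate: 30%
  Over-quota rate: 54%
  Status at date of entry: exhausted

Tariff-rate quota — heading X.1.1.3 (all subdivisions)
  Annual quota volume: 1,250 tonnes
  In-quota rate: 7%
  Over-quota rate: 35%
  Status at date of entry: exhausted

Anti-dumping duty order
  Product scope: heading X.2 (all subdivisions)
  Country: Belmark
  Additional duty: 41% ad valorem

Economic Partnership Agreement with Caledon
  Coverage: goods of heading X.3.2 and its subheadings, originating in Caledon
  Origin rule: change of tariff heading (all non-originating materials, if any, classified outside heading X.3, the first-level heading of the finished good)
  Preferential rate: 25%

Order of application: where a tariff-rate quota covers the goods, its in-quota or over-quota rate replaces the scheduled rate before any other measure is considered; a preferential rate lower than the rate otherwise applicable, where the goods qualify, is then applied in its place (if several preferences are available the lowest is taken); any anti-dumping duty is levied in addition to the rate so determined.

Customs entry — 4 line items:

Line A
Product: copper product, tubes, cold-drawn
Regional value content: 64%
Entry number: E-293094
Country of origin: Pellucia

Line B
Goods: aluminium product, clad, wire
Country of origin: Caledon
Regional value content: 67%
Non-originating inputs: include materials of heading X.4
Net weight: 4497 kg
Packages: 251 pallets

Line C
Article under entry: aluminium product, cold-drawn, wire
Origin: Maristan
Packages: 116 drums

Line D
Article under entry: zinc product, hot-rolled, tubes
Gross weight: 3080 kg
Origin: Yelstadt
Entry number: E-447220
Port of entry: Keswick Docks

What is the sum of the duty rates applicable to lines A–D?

83%

Line A: copper → X.2; tubes → X.2.3; cold-drawn → X.2.3.3. Scheduled 23%. Pellucia agreement on X.4: X.2.3.3 not covered. → 23%.
Line B: aluminium → X.4; wire → X.4.3; clad → X.4.3.1. Scheduled 37%. Caledon agreement on X.4.3: RVC ≥ 55% → 25% available; Caledon agreement on X.3.2: X.4.3.1 not covered; preferential 25%. → 25%.
Line C: aluminium → X.4; wire → X.4.3; cold-drawn → X.4.3.2. Scheduled 7%. No special measure applies. → 7%.
Line D: zinc → X.1; tubes → X.1.1; hot-rolled → X.1.1.1. Scheduled 28%. No special measure applies. → 28%.
Sum: 23% + 25% + 7% + 28% = 83%.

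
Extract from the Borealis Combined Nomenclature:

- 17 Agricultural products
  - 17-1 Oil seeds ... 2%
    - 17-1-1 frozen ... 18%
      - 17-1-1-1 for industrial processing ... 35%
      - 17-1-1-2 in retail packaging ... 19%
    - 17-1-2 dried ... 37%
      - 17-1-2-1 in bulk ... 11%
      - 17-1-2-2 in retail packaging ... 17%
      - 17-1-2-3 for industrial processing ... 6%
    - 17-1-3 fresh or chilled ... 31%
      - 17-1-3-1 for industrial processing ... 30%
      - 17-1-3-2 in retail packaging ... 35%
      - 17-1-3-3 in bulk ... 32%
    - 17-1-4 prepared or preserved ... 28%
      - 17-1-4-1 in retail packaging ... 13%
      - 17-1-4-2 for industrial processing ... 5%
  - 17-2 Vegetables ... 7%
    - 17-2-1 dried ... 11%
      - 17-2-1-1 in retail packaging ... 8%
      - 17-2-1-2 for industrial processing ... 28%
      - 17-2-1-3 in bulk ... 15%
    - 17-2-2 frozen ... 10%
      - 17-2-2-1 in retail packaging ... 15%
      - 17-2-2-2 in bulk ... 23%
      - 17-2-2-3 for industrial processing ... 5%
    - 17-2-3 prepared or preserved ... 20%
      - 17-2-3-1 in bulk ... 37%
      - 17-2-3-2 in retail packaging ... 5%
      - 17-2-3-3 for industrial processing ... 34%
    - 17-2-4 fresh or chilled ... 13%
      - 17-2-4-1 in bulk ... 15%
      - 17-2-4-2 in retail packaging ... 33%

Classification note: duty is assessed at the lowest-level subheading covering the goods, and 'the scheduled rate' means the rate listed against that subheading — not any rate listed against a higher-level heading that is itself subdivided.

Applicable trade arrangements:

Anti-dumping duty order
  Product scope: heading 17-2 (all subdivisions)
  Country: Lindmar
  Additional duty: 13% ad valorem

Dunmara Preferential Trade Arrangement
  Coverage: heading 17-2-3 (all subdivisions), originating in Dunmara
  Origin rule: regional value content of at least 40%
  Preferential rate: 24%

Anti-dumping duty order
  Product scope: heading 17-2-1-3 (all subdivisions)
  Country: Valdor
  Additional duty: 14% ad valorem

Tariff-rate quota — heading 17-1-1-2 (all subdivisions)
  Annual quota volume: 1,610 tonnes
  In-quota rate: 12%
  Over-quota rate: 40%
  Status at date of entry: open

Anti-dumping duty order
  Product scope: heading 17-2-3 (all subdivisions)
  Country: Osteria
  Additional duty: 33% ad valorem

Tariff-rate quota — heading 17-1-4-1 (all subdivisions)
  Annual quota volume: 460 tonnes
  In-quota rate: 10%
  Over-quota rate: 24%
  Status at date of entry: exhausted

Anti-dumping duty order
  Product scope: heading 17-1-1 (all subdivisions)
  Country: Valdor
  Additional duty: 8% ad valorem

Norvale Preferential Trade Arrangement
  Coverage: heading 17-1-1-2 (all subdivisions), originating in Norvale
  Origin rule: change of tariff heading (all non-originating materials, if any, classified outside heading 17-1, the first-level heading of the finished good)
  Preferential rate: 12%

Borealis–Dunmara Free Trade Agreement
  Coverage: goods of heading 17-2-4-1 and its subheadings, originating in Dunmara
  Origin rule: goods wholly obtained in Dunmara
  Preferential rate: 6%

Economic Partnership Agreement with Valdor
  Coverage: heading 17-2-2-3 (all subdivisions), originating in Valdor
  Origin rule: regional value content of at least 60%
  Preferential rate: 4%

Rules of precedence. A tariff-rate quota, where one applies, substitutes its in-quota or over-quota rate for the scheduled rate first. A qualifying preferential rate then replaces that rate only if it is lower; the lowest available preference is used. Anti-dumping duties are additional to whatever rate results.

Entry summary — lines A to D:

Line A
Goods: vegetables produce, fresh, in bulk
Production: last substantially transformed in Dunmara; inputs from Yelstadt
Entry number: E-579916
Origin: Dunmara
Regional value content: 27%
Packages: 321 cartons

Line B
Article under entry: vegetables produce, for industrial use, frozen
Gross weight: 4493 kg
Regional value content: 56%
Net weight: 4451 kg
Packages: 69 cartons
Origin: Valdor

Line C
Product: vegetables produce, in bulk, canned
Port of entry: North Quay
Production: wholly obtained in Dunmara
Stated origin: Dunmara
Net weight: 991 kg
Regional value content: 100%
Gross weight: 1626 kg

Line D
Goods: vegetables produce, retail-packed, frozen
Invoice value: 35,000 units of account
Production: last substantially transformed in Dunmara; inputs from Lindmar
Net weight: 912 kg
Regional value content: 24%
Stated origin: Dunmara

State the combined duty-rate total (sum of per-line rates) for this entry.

59%

Line A: vegetables → 17-2; fresh → 17-2-4; in bulk → 17-2-4-1. Scheduled 15%. Dunmara agreement on 17-2-3: 17-2-4-1 not covered; Dunmara agreement on 17-2-4-1: not wholly obtained. → 15%.
Line B: vegetables → 17-2; frozen → 17-2-2; for industrial use → 17-2-2-3. Scheduled 5%. Valdor agreement on 17-2-2-3: RVC < 60%. → 5%.
Line C: vegetables → 17-2; canned → 17-2-3; in bulk → 17-2-3-1. Scheduled 37%. Dunmara agreement on 17-2-3: RVC ≥ 40% → 24% available; Dunmara agreement on 17-2-4-1: 17-2-3-1 not covered; preferential 24%. → 24%.
Line D: vegetables → 17-2; frozen → 17-2-2; retail-packed → 17-2-2-1. Scheduled 15%. Dunmara agreement on 17-2-3: 17-2-2-1 not covered; Dunmara agreement on 17-2-4-1: 17-2-2-1 not covered. → 15%.
Sum: 15% + 5% + 24% + 15% = 59%.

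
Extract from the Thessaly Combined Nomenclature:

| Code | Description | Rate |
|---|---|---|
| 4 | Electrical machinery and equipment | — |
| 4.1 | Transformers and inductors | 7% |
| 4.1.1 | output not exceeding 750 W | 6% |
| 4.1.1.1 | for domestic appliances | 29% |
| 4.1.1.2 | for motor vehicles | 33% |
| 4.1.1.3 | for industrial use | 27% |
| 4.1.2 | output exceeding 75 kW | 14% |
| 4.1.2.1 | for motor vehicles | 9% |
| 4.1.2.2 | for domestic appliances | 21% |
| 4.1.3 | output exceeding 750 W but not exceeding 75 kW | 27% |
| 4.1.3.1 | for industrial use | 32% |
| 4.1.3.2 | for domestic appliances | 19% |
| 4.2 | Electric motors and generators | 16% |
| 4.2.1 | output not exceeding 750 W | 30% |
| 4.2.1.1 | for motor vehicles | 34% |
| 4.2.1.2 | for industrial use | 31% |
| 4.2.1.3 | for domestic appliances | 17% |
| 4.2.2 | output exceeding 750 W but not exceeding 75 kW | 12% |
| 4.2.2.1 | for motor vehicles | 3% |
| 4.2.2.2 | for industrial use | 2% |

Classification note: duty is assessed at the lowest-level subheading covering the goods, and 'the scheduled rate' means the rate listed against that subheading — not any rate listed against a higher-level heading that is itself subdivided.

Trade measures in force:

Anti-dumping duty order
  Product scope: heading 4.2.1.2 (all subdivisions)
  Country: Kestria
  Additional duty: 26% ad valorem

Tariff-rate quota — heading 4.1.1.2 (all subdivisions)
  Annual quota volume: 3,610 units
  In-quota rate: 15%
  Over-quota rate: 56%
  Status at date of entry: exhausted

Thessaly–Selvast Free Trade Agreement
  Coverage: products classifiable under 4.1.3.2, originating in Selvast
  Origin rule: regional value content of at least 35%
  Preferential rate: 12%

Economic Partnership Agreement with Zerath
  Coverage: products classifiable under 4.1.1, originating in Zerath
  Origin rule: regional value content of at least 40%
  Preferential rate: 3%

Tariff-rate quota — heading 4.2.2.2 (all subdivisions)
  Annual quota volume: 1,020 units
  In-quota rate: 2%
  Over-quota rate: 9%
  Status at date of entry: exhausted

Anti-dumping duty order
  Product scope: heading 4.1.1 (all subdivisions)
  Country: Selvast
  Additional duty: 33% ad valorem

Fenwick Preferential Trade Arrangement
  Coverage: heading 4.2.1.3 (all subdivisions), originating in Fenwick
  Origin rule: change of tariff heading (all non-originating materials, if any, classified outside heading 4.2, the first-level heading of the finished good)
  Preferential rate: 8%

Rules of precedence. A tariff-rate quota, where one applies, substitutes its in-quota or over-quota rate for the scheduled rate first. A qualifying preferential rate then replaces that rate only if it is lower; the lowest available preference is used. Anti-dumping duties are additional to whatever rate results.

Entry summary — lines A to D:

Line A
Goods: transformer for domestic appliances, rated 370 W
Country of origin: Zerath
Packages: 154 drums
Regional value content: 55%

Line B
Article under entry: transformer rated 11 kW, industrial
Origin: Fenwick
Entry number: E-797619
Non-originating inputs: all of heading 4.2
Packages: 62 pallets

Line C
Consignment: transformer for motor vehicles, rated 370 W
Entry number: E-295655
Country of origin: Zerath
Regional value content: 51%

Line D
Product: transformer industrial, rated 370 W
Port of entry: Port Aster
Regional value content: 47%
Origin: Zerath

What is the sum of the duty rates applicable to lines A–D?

Line A: transformer → 4.1; rated 370 W → 4.1.1; for domestic appliances → 4.1.1.1. Scheduled 29%. Zerath agreement on 4.1.1: RVC ≥ 40% → 3% available; preferential 3%. → 3%.
Line B: transformer → 4.1; rated 11 kW → 4.1.3; industrial → 4.1.3.1. Scheduled 32%. Fenwick agreement on 4.2.1.3: 4.1.3.1 not covered. → 32%.
Line C: transformer → 4.1; rated 370 W → 4.1.1; for motor vehicles → 4.1.1.2. Scheduled 33%. quota on 4.1.1.2 exhausted → over-quota 56%; Zerath agreement on 4.1.1: RVC ≥ 40% → 3% available; preferential 3%. → 3%.
Line D: transformer → 4.1; rated 370 W → 4.1.1; industrial → 4.1.1.3. Scheduled 27%. Zerath agreement on 4.1.1: RVC ≥ 40% → 3% available; preferential 3%. → 3%.
Sum: 3% + 32% + 3% + 3% = 41%.

41%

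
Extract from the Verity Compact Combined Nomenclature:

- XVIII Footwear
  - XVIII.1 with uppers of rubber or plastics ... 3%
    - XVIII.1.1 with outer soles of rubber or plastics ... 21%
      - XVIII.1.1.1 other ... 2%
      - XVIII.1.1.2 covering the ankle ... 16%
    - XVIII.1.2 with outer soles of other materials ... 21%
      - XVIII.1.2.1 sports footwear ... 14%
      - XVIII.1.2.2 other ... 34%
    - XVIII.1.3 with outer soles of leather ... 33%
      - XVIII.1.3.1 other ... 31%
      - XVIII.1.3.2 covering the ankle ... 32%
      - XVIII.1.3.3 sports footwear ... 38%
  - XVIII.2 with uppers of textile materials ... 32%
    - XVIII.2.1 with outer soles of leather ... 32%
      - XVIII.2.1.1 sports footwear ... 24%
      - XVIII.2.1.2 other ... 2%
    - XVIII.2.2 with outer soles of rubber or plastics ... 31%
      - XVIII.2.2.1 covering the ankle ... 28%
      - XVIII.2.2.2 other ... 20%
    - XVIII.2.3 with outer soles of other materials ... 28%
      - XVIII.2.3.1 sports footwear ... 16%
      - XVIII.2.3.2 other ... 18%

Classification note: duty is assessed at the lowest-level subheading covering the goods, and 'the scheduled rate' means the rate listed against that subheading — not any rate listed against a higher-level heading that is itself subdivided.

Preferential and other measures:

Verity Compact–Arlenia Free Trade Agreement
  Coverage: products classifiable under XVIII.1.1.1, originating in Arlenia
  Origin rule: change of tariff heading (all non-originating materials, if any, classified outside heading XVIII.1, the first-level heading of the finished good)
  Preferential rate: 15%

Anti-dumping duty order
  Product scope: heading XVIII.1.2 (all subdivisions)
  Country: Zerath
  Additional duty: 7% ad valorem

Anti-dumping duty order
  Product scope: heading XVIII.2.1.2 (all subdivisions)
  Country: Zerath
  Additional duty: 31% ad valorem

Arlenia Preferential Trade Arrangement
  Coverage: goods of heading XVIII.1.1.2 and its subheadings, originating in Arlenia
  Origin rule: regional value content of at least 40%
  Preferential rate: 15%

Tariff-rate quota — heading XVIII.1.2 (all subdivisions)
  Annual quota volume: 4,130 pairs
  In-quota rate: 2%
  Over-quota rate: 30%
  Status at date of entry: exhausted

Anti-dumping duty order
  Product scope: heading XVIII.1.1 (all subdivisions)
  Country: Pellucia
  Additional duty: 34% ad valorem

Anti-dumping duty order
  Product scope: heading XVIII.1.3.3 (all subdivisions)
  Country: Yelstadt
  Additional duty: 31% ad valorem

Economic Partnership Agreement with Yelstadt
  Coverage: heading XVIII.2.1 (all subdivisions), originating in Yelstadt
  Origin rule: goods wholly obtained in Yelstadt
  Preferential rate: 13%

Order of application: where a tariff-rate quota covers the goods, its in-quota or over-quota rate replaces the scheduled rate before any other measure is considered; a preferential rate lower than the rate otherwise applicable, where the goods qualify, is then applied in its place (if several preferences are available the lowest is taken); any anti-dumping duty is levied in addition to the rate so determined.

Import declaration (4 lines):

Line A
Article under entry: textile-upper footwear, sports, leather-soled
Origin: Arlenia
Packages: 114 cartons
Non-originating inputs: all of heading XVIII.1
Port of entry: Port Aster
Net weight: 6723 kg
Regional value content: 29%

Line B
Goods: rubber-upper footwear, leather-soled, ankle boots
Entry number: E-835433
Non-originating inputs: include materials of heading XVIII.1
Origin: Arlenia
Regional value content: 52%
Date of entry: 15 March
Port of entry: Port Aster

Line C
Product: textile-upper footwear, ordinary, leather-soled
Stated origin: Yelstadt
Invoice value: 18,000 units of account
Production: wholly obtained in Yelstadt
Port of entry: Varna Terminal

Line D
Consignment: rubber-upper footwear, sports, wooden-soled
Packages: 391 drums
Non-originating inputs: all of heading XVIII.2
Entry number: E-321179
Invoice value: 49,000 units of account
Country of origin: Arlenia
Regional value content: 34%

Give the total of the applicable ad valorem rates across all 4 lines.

Line A: textile-upper → XVIII.2; leather-soled → XVIII.2.1; sports → XVIII.2.1.1. Scheduled 24%. Arlenia agreement on XVIII.1.1.1: XVIII.2.1.1 not covered; Arlenia agreement on XVIII.1.1.2: XVIII.2.1.1 not covered. → 24%.
Line B: rubber-upper → XVIII.1; leather-soled → XVIII.1.3; ankle boots → XVIII.1.3.2. Scheduled 32%. Arlenia agreement on XVIII.1.1.1: XVIII.1.3.2 not covered; Arlenia agreement on XVIII.1.1.2: XVIII.1.3.2 not covered. → 32%.
Line C: textile-upper → XVIII.2; leather-soled → XVIII.2.1; ordinary → XVIII.2.1.2. Scheduled 2%. Yelstadt agreement on XVIII.2.1: wholly obtained → 13% available; preference 13% not lower than 2% → no reduction. → 2%.
Line D: rubber-upper → XVIII.1; wooden-soled → XVIII.1.2; sports → XVIII.1.2.1. Scheduled 14%. quota on XVIII.1.2 exhausted → over-quota 30%; Arlenia agreement on XVIII.1.1.1: XVIII.1.2.1 not covered; Arlenia agreement on XVIII.1.1.2: XVIII.1.2.1 not covered. → 30%.
Sum: 24% + 32% + 2% + 30% = 88%.

88%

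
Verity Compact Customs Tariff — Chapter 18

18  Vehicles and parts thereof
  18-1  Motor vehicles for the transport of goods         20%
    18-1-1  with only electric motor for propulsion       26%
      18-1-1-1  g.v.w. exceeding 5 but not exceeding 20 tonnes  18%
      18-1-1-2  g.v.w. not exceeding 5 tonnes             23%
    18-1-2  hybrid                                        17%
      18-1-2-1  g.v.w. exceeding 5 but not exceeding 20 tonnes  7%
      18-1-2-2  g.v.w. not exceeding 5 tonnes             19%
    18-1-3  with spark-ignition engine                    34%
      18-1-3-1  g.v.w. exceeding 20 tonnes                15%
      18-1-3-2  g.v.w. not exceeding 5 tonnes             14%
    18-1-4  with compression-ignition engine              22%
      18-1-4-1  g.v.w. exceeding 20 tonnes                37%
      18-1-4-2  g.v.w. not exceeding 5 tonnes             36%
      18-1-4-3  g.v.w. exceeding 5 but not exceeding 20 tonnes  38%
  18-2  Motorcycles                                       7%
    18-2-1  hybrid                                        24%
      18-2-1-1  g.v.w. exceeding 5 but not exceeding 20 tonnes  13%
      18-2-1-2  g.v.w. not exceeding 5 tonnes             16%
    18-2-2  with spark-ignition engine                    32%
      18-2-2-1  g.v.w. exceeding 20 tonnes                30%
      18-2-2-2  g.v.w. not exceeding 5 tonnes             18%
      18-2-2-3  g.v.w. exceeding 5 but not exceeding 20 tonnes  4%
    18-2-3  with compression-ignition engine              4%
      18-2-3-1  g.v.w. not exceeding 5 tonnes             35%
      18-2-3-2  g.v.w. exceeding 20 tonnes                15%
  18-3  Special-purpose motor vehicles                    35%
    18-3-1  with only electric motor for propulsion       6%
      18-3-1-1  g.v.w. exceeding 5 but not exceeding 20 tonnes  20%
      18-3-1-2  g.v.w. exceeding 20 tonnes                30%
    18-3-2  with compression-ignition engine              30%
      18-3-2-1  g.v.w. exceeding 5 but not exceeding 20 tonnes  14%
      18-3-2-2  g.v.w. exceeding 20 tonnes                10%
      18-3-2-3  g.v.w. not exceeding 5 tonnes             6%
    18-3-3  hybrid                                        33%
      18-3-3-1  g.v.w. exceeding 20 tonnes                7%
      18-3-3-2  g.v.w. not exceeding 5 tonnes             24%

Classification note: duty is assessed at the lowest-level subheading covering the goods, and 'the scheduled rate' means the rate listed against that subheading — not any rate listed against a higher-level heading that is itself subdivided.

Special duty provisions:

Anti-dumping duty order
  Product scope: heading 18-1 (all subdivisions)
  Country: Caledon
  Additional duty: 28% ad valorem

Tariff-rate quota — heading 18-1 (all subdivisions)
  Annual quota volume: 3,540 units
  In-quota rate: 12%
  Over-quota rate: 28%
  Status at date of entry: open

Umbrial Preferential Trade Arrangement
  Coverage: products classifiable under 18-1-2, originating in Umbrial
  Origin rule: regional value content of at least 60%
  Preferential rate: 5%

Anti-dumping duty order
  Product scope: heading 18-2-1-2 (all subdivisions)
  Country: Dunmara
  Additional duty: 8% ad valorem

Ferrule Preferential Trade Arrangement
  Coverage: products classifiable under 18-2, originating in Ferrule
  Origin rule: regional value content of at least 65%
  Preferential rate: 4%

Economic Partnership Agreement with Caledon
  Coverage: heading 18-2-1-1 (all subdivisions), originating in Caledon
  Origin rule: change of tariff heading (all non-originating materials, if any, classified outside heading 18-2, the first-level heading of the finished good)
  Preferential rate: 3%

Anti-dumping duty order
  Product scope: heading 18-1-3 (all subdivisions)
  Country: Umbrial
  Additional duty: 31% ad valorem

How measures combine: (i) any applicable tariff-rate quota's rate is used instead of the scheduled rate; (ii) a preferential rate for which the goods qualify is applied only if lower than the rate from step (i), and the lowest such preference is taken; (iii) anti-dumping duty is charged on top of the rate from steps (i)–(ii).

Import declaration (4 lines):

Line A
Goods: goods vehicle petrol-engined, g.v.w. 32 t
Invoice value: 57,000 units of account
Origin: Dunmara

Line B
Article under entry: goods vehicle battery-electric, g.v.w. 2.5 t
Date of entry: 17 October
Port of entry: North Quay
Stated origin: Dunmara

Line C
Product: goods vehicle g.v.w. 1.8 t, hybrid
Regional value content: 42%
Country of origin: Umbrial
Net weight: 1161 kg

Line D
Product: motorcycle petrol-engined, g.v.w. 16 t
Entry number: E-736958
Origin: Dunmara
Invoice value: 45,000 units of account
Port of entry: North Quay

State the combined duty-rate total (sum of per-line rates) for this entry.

40%

Line A: goods vehicle → 18-1; petrol-engined → 18-1-3; g.v.w. 32 t → 18-1-3-1. Scheduled 15%. quota on 18-1 open → in-quota 12%. → 12%.
Line B: goods vehicle → 18-1; battery-electric → 18-1-1; g.v.w. 2.5 t → 18-1-1-2. Scheduled 23%. quota on 18-1 open → in-quota 12%. → 12%.
Line C: goods vehicle → 18-1; hybrid → 18-1-2; g.v.w. 1.8 t → 18-1-2-2. Scheduled 19%. quota on 18-1 open → in-quota 12%; Umbrial agreement on 18-1-2: RVC < 60%. → 12%.
Line D: motorcycle → 18-2; petrol-engined → 18-2-2; g.v.w. 16 t → 18-2-2-3. Scheduled 4%. No special measure applies. → 4%.
Sum: 12% + 12% + 12% + 4% = 40%.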